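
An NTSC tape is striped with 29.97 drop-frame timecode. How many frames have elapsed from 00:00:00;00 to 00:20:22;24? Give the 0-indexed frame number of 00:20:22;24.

36648

As if non-drop at 30 labels/s: (0 × 3600 + 20 × 60 + 22) × 30 + 24 = 36684.
Minute boundaries passed: 20; those not divisible by 10: 20 − 2 = 18; dropped labels = 2 × 18 = 36.
Actual frame index = 36684 − 36 = 36648.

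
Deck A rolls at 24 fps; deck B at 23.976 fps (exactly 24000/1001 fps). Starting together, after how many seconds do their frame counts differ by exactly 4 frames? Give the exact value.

The gap grows by |24000/1001 − 24| = 24/1001 frames per second.
Time for a 4-frame gap: 4 ÷ (24/1001) = 1001/6 s.

1001/6 seconds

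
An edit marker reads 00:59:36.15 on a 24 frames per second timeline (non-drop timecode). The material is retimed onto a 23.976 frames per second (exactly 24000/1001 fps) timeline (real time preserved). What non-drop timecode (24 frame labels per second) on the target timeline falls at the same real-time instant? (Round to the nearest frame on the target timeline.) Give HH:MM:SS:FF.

Source frame index: (0×3600 + 59×60 + 36) × 24 + 15 = 85839.
Real time: 85839 / (24) = 28613/8 s.
Target frame: (28613/8) × (24000/1001) = 6603000/77 ≈ 85753.247 → 85753.
At 24 labels/s: frame 85753 → 00:59:33:01.

00:59:33:01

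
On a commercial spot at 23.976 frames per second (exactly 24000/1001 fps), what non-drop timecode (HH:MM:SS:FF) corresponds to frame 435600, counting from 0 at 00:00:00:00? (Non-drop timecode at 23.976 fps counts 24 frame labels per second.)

05:02:30:00

435600 ÷ 24 = 18150 full seconds, remainder 0 frames.
18150 s = 5 h 2 min 30 s.
Timecode: 05:02:30:00.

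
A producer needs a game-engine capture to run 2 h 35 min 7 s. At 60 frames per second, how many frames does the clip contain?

558420 frames

2 h 35 min 7 s = 9307 s.
Frames = 9307 × 60 = 558420.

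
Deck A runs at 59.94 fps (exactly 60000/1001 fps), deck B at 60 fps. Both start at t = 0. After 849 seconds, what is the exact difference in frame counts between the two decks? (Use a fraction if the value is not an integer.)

50940/1001 frames

A emits 60000/1001 × 849 = 50940000/1001 frames; B emits 60 × 849 = 50940.
Difference = 50940/1001 frames (≈ 50.8891); B is ahead of A.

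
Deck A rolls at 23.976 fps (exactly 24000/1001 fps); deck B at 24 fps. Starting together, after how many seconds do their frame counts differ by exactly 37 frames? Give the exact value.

The gap grows by |24 − 24000/1001| = 24/1001 frames per second.
Time for a 37-frame gap: 37 ÷ (24/1001) = 37037/24 s.

37037/24 seconds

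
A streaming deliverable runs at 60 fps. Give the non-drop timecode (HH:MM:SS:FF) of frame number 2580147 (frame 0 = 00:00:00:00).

2580147 ÷ 60 = 43002 full seconds, remainder 27 frames.
43002 s = 11 h 56 min 42 s.
Timecode: 11:56:42:27.

11:56:42:27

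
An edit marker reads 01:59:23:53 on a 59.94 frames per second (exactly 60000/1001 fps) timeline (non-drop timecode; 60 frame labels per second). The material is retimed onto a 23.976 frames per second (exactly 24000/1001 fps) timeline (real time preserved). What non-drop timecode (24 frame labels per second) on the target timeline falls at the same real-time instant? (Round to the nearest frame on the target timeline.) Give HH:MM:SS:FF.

Source frame index: (1×3600 + 59×60 + 23) × 60 + 53 = 429833.
Real time: 429833 / (60000/1001) = 430262833/60000 s.
Target frame: (430262833/60000) × (24000/1001) = 859666/5 ≈ 171933.200 → 171933.
At 24 labels/s: frame 171933 → 01:59:23:21.

01:59:23:21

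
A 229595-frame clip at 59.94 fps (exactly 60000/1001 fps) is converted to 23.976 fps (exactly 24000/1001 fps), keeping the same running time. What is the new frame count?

91838 frames

Target frames = source frames × (target rate / source rate) = 229595 × (24000/1001)/(60000/1001) = 229595 × 2/5 = 91838.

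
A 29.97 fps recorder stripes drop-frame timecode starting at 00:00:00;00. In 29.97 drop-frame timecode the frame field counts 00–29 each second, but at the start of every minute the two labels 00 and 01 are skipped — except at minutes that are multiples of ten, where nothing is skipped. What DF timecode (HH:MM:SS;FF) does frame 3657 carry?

00:02:02;01

Ten DF minutes hold 17982 frames, so frame 3657 lies in block 0 (frames 0–17981) with 3657 frames into that block.
The block's first minute is 1800 frames and the rest 1798 each; 3657 frames reaches minute 2, so 0 × 18 + 2 × 2 = 4 labels have been skipped so far.
Adding those back, label number 3657 + 4 = 3661 at 30 labels/s is 122 s + 1 f = 0 h 2 min 2 s frame 1, i.e. 00:02:02;01.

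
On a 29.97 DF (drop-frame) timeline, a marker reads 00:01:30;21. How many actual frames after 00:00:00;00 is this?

2719

As if non-drop at 30 labels/s: (0 × 3600 + 1 × 60 + 30) × 30 + 21 = 2721.
Minute boundaries passed: 1; those not divisible by 10: 1 − 0 = 1; dropped labels = 2 × 1 = 2.
Actual frame index = 2721 − 2 = 2719.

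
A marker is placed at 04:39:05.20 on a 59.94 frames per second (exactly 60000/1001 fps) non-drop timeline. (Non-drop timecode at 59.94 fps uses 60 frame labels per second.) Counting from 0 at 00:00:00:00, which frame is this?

Total seconds to the label: (4 × 3600 + 39 × 60 + 5) = 16745.
Frame index = 16745 × 60 + 20 = 1004720.

frame 1004720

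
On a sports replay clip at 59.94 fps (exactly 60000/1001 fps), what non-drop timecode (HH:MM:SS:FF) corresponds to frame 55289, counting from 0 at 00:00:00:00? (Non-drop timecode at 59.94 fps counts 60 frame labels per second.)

00:15:21:29

55289 ÷ 60 = 921 full seconds, remainder 29 frames.
921 s = 0 h 15 min 21 s.
Timecode: 00:15:21:29.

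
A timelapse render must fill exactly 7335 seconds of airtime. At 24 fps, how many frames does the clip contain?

176040 frames

Frames = 7335 × 24 = 176040.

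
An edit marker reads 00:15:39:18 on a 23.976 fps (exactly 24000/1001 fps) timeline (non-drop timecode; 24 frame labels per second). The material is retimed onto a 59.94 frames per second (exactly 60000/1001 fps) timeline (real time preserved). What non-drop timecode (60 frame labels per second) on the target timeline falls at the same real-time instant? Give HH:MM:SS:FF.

Source frame index: (0×3600 + 15×60 + 39) × 24 + 18 = 22554.
Real time: 22554 / (24000/1001) = 3762759/4000 s.
Target frame: (3762759/4000) × (60000/1001) = 56385.
At 60 labels/s: frame 56385 → 00:15:39:45.

00:15:39:45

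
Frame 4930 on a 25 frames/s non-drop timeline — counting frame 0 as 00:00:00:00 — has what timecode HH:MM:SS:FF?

00:03:17:05

4930 ÷ 25 = 197 full seconds, remainder 5 frames.
197 s = 0 h 3 min 17 s.
Timecode: 00:03:17:05.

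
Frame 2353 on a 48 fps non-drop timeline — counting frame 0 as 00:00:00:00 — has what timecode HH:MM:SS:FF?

00:00:49:01

2353 ÷ 48 = 49 full seconds, remainder 1 frame.
49 s = 0 h 0 min 49 s.
Timecode: 00:00:49:01.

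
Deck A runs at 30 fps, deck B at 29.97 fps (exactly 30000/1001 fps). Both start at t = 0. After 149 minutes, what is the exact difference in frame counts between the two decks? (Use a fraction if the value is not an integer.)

149 min = 8940 s.
A emits 30 × 8940 = 268200 frames; B emits 30000/1001 × 8940 = 268200000/1001.
Difference = 268200/1001 frames (≈ 267.9321); B is behind A.

268200/1001 frames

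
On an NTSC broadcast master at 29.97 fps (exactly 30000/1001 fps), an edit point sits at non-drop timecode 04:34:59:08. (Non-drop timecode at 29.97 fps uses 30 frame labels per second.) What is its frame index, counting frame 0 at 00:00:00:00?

Total seconds to the label: (4 × 3600 + 34 × 60 + 59) = 16499.
Frame index = 16499 × 30 + 8 = 494978.

494978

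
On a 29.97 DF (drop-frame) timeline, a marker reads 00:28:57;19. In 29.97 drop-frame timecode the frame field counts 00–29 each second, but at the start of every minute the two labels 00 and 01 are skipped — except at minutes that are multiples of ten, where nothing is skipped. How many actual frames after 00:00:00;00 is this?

52077

Complete 10-minute blocks: 2, each 17982 frames → 35964.
Remaining 8 whole minutes in the current block: 1800 + 7 × 1798 = 14386 frames.
Within the current minute: 57 × 30 + 19 − 2 = 1727 (labels ;00/;01 skipped at this minute). Total = 35964 + 14386 + 1727 = 52077.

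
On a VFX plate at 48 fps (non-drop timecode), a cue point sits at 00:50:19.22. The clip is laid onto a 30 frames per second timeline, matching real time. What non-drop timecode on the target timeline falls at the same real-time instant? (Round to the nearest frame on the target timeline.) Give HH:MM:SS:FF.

00:50:19:14

Source frame index: (0×3600 + 50×60 + 19) × 48 + 22 = 144934.
Real time: 144934 / (48) = 72467/24 s.
Target frame: (72467/24) × (30) = 362335/4 ≈ 90583.750 → 90584.
At 30 labels/s: frame 90584 → 00:50:19:14.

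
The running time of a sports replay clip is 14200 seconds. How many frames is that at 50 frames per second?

Frames = 14200 × 50 = 710000.

710000 frames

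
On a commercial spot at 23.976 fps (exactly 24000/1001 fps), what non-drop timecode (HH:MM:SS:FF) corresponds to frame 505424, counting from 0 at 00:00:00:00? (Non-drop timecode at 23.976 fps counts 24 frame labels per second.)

505424 ÷ 24 = 21059 full seconds, remainder 8 frames.
21059 s = 5 h 50 min 59 s.
Timecode: 05:50:59:08.

05:50:59:08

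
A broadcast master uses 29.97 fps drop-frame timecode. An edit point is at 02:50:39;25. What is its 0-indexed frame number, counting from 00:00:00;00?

306889

As if non-drop at 30 labels/s: (2 × 3600 + 50 × 60 + 39) × 30 + 25 = 307195.
Minute boundaries passed: 170; those not divisible by 10: 170 − 17 = 153; dropped labels = 2 × 153 = 306.
Actual frame index = 307195 − 306 = 306889.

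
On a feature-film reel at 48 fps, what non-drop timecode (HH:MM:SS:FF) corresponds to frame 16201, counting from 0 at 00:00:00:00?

16201 ÷ 48 = 337 full seconds, remainder 25 frames.
337 s = 0 h 5 min 37 s.
Timecode: 00:05:37:25.

00:05:37:25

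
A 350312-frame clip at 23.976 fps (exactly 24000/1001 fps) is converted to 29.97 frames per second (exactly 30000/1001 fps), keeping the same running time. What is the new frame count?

Target frames = source frames × (target rate / source rate) = 350312 × (30000/1001)/(24000/1001) = 350312 × 5/4 = 437890.

437890 frames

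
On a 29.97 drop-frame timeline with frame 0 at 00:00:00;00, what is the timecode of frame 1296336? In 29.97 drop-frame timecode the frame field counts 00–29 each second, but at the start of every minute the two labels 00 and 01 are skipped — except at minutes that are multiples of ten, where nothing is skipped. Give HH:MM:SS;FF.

Each 10-minute DF block holds 10 × 60 × 30 − 9 × 2 = 17982 frames. 1296336 ÷ 17982 → 72 full blocks, remainder 1632.
Within the partial block the first minute is 1800 frames and each further minute 1798, so 0 further minute boundaries passed. Total skipped labels = 18 × 72 + 2 × 0 = 1296.
Non-drop label index = 1296336 + 1296 = 1297632; at 30 labels/s that is 12:00:54:12, i.e. DF 12:00:54;12.

12:00:54;12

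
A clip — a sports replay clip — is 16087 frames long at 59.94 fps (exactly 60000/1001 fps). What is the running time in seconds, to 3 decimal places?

Running time = 16087 × 1001/60000 = 16103087/60000 s ≈ 268.385 s.

268.385 seconds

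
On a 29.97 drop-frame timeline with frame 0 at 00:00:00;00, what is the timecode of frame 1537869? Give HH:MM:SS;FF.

14:15:13;19

Ten DF minutes hold 17982 frames, so frame 1537869 lies in block 85 (frames 1528470–1546451) with 9399 frames into that block.
The block's first minute is 1800 frames and the rest 1798 each; 9399 frames reaches minute 5, so 85 × 18 + 5 × 2 = 1540 labels have been skipped so far.
Adding those back, label number 1537869 + 1540 = 1539409 at 30 labels/s is 51313 s + 19 f = 14 h 15 min 13 s frame 19, i.e. 14:15:13;19.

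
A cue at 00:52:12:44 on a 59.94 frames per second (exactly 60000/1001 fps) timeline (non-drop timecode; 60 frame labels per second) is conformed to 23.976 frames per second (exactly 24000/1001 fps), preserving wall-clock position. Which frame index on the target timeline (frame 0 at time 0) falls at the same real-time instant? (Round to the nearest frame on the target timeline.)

frame 75186

Source frame index: (0×3600 + 52×60 + 12) × 60 + 44 = 187964.
Real time: 187964 / (60000/1001) = 47037991/15000 s.
Target frame: (47037991/15000) × (24000/1001) = 375928/5 ≈ 75185.600 → 75186.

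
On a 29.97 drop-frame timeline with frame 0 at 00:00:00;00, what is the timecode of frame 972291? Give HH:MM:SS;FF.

09:00:42;03

Ten DF minutes hold 17982 frames, so frame 972291 lies in block 54 (frames 971028–989009) with 1263 frames into that block.
The block's first minute is 1800 frames and the rest 1798 each; 1263 frames reaches minute 0, so 54 × 18 + 0 × 2 = 972 labels have been skipped so far.
Adding those back, label number 972291 + 972 = 973263 at 30 labels/s is 32442 s + 3 f = 9 h 0 min 42 s frame 3, i.e. 09:00:42;03.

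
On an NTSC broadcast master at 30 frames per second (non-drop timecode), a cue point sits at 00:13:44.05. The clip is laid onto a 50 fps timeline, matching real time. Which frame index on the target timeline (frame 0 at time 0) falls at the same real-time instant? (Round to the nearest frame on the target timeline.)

frame 41208

Source frame index: (0×3600 + 13×60 + 44) × 30 + 5 = 24725.
Real time: 24725 / (30) = 4945/6 s.
Target frame: (4945/6) × (50) = 123625/3 ≈ 41208.333 → 41208.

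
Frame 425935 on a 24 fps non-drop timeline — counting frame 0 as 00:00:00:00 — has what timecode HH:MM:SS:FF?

04:55:47:07

425935 ÷ 24 = 17747 full seconds, remainder 7 frames.
17747 s = 4 h 55 min 47 s.
Timecode: 04:55:47:07.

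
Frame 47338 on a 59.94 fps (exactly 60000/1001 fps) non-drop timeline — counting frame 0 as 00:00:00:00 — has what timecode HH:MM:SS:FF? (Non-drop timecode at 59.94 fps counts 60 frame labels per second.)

00:13:08:58

47338 ÷ 60 = 788 full seconds, remainder 58 frames.
788 s = 0 h 13 min 8 s.
Timecode: 00:13:08:58.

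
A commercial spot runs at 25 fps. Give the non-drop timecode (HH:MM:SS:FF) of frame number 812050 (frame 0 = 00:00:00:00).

09:01:22:00

812050 ÷ 25 = 32482 full seconds, remainder 0 frames.
32482 s = 9 h 1 min 22 s.
Timecode: 09:01:22:00.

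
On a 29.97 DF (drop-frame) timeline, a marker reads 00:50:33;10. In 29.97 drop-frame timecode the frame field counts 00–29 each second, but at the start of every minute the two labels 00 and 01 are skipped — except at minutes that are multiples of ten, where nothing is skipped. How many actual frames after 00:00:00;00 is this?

As if non-drop at 30 labels/s: (0 × 3600 + 50 × 60 + 33) × 30 + 10 = 91000.
Minute boundaries passed: 50; those not divisible by 10: 50 − 5 = 45; dropped labels = 2 × 45 = 90.
Actual frame index = 91000 − 90 = 90910.

90910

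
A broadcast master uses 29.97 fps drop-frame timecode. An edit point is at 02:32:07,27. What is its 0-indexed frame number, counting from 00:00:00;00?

As if non-drop at 30 labels/s: (2 × 3600 + 32 × 60 + 7) × 30 + 27 = 273837.
Minute boundaries passed: 152; those not divisible by 10: 152 − 15 = 137; dropped labels = 2 × 137 = 274.
Actual frame index = 273837 − 274 = 273563.

273563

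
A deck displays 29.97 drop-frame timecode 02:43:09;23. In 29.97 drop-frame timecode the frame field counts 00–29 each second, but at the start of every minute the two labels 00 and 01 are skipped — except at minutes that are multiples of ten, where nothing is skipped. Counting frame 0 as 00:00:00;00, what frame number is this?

As if non-drop at 30 labels/s: (2 × 3600 + 43 × 60 + 9) × 30 + 23 = 293693.
Minute boundaries passed: 163; those not divisible by 10: 163 − 16 = 147; dropped labels = 2 × 147 = 294.
Actual frame index = 293693 − 294 = 293399.

293399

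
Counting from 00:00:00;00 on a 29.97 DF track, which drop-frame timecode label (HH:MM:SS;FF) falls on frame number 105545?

Each 10-minute DF block holds 10 × 60 × 30 − 9 × 2 = 17982 frames. 105545 ÷ 17982 → 5 full blocks, remainder 15635.
Within the partial block the first minute is 1800 frames and each further minute 1798, so 8 further minute boundaries passed. Total skipped labels = 18 × 5 + 2 × 8 = 106.
Non-drop label index = 105545 + 106 = 105651; at 30 labels/s that is 00:58:41:21, i.e. DF 00:58:41;21.

00:58:41;21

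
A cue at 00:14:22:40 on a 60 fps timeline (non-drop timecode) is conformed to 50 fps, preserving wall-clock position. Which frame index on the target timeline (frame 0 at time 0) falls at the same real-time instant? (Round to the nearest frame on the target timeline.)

frame 43133

Source frame index: (0×3600 + 14×60 + 22) × 60 + 40 = 51760.
Real time: 51760 / (60) = 2588/3 s.
Target frame: (2588/3) × (50) = 129400/3 ≈ 43133.333 → 43133.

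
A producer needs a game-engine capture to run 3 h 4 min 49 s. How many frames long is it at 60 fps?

665340 frames

3 h 4 min 49 s = 11089 s.
Frames = 11089 × 60 = 665340.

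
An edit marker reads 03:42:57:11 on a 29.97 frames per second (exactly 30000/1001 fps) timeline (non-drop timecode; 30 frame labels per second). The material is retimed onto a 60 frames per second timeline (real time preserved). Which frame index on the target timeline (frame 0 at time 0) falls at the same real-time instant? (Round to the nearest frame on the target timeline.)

frame 803445

Source frame index: (3×3600 + 42×60 + 57) × 30 + 11 = 401321.
Real time: 401321 / (30000/1001) = 401722321/30000 s.
Target frame: (401722321/30000) × (60) = 401722321/500 ≈ 803444.642 → 803445.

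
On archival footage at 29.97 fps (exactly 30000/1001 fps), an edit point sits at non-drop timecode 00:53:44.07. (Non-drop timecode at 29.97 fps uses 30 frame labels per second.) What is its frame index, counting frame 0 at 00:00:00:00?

Total seconds to the label: (0 × 3600 + 53 × 60 + 44) = 3224.
Frame index = 3224 × 30 + 7 = 96727.

96727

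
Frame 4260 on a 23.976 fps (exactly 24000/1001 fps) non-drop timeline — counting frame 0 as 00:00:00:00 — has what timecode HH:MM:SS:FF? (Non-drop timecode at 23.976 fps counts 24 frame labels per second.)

4260 ÷ 24 = 177 full seconds, remainder 12 frames.
177 s = 0 h 2 min 57 s.
Timecode: 00:02:57:12.

00:02:57:12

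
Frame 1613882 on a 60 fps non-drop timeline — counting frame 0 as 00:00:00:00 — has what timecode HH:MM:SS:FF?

07:28:18:02

1613882 ÷ 60 = 26898 full seconds, remainder 2 frames.
26898 s = 7 h 28 min 18 s.
Timecode: 07:28:18:02.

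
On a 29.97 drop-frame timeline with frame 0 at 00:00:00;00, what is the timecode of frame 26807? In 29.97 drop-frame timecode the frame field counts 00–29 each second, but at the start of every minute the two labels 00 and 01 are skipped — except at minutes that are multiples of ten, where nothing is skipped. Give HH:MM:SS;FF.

Each 10-minute DF block holds 10 × 60 × 30 − 9 × 2 = 17982 frames. 26807 ÷ 17982 → 1 full block, remainder 8825.
Within the partial block the first minute is 1800 frames and each further minute 1798, so 4 further minute boundaries passed. Total skipped labels = 18 × 1 + 2 × 4 = 26.
Non-drop label index = 26807 + 26 = 26833; at 30 labels/s that is 00:14:54:13, i.e. DF 00:14:54;13.

00:14:54;13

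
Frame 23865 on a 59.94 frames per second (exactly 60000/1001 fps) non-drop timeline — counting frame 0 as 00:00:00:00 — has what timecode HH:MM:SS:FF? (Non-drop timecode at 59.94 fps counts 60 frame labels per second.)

23865 ÷ 60 = 397 full seconds, remainder 45 frames.
397 s = 0 h 6 min 37 s.
Timecode: 00:06:37:45.

00:06:37:45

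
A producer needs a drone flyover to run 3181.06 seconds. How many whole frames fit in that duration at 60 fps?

190863 frames

Frames = 3181.06 × 60 = 954318/5 ≈ 190863.6000.
Complete frames: 190863.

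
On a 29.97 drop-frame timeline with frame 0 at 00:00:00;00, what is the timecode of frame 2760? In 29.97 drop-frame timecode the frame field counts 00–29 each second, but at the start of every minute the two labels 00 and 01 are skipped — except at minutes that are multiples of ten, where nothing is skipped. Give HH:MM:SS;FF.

Each 10-minute DF block holds 10 × 60 × 30 − 9 × 2 = 17982 frames. 2760 ÷ 17982 → 0 full blocks, remainder 2760.
Within the partial block the first minute is 1800 frames and each further minute 1798, so 1 further minute boundary passed. Total skipped labels = 18 × 0 + 2 × 1 = 2.
Non-drop label index = 2760 + 2 = 2762; at 30 labels/s that is 00:01:32:02, i.e. DF 00:01:32;02.

00:01:32;02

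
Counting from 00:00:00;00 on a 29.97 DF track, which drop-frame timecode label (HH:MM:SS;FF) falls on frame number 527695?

Each 10-minute DF block holds 10 × 60 × 30 − 9 × 2 = 17982 frames. 527695 ÷ 17982 → 29 full blocks, remainder 6217.
Within the partial block the first minute is 1800 frames and each further minute 1798, so 3 further minute boundaries passed. Total skipped labels = 18 × 29 + 2 × 3 = 528.
Non-drop label index = 527695 + 528 = 528223; at 30 labels/s that is 04:53:27:13, i.e. DF 04:53:27;13.

04:53:27;13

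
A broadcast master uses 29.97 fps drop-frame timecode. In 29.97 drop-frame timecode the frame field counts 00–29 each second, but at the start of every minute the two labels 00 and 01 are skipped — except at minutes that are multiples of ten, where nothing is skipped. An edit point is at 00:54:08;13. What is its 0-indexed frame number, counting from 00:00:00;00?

Complete 10-minute blocks: 5, each 17982 frames → 89910.
Remaining 4 whole minutes in the current block: 1800 + 3 × 1798 = 7194 frames.
Within the current minute: 8 × 30 + 13 − 2 = 251 (labels ;00/;01 skipped at this minute). Total = 89910 + 7194 + 251 = 97355.

97355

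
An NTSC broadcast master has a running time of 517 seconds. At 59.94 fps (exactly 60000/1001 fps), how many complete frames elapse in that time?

30989 frames

Frames = 517 × 60000/1001 = 2820000/91 ≈ 30989.0110.
Complete frames: 30989.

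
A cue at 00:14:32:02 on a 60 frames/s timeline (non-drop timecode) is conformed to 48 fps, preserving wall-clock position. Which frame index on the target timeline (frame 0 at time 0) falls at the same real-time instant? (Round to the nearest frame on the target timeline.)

frame 41858

Source frame index: (0×3600 + 14×60 + 32) × 60 + 2 = 52322.
Real time: 52322 / (60) = 26161/30 s.
Target frame: (26161/30) × (48) = 209288/5 ≈ 41857.600 → 41858.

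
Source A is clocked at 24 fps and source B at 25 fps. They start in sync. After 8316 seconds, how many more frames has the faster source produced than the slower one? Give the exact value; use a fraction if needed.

A emits 24 × 8316 = 199584 frames; B emits 25 × 8316 = 207900.
Difference = 8316 frames; B is ahead of A.

8316 frames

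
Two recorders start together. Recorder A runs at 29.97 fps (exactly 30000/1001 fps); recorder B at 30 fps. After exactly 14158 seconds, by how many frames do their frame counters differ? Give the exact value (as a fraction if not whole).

424740/1001 frames

A emits 30000/1001 × 14158 = 424740000/1001 frames; B emits 30 × 14158 = 424740.
Difference = 424740/1001 frames (≈ 424.3157); B is ahead of A.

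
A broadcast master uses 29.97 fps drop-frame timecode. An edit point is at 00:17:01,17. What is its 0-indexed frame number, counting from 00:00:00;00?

30615

Complete 10-minute blocks: 1, each 17982 frames → 17982.
Remaining 7 whole minutes in the current block: 1800 + 6 × 1798 = 12588 frames.
Within the current minute: 1 × 30 + 17 − 2 = 45 (labels ;00/;01 skipped at this minute). Total = 17982 + 12588 + 45 = 30615.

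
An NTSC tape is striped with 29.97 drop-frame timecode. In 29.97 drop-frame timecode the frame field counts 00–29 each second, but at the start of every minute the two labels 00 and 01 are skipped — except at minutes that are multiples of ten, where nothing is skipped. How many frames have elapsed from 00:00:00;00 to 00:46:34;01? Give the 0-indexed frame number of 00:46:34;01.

As if non-drop at 30 labels/s: (0 × 3600 + 46 × 60 + 34) × 30 + 1 = 83821.
Minute boundaries passed: 46; those not divisible by 10: 46 − 4 = 42; dropped labels = 2 × 42 = 84.
Actual frame index = 83821 − 84 = 83737.

83737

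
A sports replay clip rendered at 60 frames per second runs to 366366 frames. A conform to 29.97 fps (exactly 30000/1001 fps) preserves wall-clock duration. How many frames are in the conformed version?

183000 frames

Target frames = source frames × (target rate / source rate) = 366366 × (30000/1001)/(60) = 366366 × 500/1001 = 183000.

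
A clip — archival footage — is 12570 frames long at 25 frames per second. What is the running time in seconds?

Running time = 12570 / (25) = 502.8 s.

502.8 seconds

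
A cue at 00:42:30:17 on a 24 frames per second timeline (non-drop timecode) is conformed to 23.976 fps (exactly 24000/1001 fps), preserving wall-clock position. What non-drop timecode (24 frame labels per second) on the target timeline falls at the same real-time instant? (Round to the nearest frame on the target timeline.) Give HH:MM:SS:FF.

Source frame index: (0×3600 + 42×60 + 30) × 24 + 17 = 61217.
Real time: 61217 / (24) = 61217/24 s.
Target frame: (61217/24) × (24000/1001) = 4709000/77 ≈ 61155.844 → 61156.
At 24 labels/s: frame 61156 → 00:42:28:04.

00:42:28:04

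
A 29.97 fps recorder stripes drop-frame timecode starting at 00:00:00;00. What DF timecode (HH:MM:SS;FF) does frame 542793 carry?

05:01:51;05

Ten DF minutes hold 17982 frames, so frame 542793 lies in block 30 (frames 539460–557441) with 3333 frames into that block.
The block's first minute is 1800 frames and the rest 1798 each; 3333 frames reaches minute 1, so 30 × 18 + 1 × 2 = 542 labels have been skipped so far.
Adding those back, label number 542793 + 542 = 543335 at 30 labels/s is 18111 s + 5 f = 5 h 1 min 51 s frame 5, i.e. 05:01:51;05.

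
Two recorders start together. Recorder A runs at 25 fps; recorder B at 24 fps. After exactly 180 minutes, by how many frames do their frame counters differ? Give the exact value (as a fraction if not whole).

10800 frames

180 min = 10800 s.
A emits 25 × 10800 = 270000 frames; B emits 24 × 10800 = 259200.
Difference = 10800 frames; B is behind A.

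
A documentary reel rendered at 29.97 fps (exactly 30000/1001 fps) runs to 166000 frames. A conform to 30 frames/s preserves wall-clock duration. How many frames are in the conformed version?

Target frames = source frames × (target rate / source rate) = 166000 × (30)/(30000/1001) = 166000 × 1001/1000 = 166166.

166166 frames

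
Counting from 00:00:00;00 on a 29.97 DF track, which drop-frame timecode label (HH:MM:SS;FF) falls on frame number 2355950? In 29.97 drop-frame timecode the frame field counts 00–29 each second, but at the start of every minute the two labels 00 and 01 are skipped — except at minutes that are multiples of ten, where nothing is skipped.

21:50:10;08

Ten DF minutes hold 17982 frames, so frame 2355950 lies in block 131 (frames 2355642–2373623) with 308 frames into that block.
The block's first minute is 1800 frames and the rest 1798 each; 308 frames reaches minute 0, so 131 × 18 + 0 × 2 = 2358 labels have been skipped so far.
Adding those back, label number 2355950 + 2358 = 2358308 at 30 labels/s is 78610 s + 8 f = 21 h 50 min 10 s frame 8, i.e. 21:50:10;08.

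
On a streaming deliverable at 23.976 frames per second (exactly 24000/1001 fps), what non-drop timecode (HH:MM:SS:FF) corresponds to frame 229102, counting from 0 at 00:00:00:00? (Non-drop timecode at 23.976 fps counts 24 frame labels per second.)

229102 ÷ 24 = 9545 full seconds, remainder 22 frames.
9545 s = 2 h 39 min 5 s.
Timecode: 02:39:05:22.

02:39:05:22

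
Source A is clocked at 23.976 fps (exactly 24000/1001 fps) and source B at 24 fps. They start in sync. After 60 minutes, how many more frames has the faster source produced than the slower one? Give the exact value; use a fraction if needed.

60 min = 3600 s.
A emits 24000/1001 × 3600 = 86400000/1001 frames; B emits 24 × 3600 = 86400.
Difference = 86400/1001 frames (≈ 86.3137); B is ahead of A.

86400/1001 frames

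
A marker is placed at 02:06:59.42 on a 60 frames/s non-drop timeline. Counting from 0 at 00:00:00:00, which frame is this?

frame 457182

Total seconds to the label: (2 × 3600 + 6 × 60 + 59) = 7619.
Frame index = 7619 × 60 + 42 = 457182.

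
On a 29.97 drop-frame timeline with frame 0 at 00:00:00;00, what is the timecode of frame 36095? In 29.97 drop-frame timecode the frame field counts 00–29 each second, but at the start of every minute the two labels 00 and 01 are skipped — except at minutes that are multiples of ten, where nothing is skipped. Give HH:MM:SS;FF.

Ten DF minutes hold 17982 frames, so frame 36095 lies in block 2 (frames 35964–53945) with 131 frames into that block.
The block's first minute is 1800 frames and the rest 1798 each; 131 frames reaches minute 0, so 2 × 18 + 0 × 2 = 36 labels have been skipped so far.
Adding those back, label number 36095 + 36 = 36131 at 30 labels/s is 1204 s + 11 f = 0 h 20 min 4 s frame 11, i.e. 00:20:04;11.

00:20:04;11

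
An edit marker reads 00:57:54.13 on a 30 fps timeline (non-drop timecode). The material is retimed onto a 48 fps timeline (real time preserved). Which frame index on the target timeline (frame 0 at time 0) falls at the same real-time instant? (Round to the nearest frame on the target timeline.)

frame 166773

Source frame index: (0×3600 + 57×60 + 54) × 30 + 13 = 104233.
Real time: 104233 / (30) = 104233/30 s.
Target frame: (104233/30) × (48) = 833864/5 ≈ 166772.800 → 166773.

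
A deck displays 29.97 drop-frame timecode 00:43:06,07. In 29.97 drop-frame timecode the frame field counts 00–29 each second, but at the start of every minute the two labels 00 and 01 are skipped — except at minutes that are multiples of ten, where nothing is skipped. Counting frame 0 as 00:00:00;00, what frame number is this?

Complete 10-minute blocks: 4, each 17982 frames → 71928.
Remaining 3 whole minutes in the current block: 1800 + 2 × 1798 = 5396 frames.
Within the current minute: 6 × 30 + 7 − 2 = 185 (labels ;00/;01 skipped at this minute). Total = 71928 + 5396 + 185 = 77509.

77509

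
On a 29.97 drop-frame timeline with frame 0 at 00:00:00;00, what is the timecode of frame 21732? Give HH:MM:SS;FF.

00:12:05;04

Ten DF minutes hold 17982 frames, so frame 21732 lies in block 1 (frames 17982–35963) with 3750 frames into that block.
The block's first minute is 1800 frames and the rest 1798 each; 3750 frames reaches minute 2, so 1 × 18 + 2 × 2 = 22 labels have been skipped so far.
Adding those back, label number 21732 + 22 = 21754 at 30 labels/s is 725 s + 4 f = 0 h 12 min 5 s frame 4, i.e. 00:12:05;04.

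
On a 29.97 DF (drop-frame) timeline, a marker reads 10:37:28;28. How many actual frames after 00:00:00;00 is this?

1146320

As if non-drop at 30 labels/s: (10 × 3600 + 37 × 60 + 28) × 30 + 28 = 1147468.
Minute boundaries passed: 637; those not divisible by 10: 637 − 63 = 574; dropped labels = 2 × 574 = 1148.
Actual frame index = 1147468 − 1148 = 1146320.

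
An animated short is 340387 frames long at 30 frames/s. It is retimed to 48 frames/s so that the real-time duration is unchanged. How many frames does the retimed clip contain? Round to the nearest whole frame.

Frames at target rate = 340387 × (48) / (30) = 2723096/5 ≈ 544619.200.
Nearest whole frame: 544619.

544619 frames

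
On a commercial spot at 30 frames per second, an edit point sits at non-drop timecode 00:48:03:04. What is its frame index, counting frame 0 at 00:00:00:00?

frame 86494

Total seconds to the label: (0 × 3600 + 48 × 60 + 3) = 2883.
Frame index = 2883 × 30 + 4 = 86494.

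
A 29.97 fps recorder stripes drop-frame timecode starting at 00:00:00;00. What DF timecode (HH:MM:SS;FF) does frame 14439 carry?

00:08:01;25

Each 10-minute DF block holds 10 × 60 × 30 − 9 × 2 = 17982 frames. 14439 ÷ 17982 → 0 full blocks, remainder 14439.
Within the partial block the first minute is 1800 frames and each further minute 1798, so 8 further minute boundaries passed. Total skipped labels = 18 × 0 + 2 × 8 = 16.
Non-drop label index = 14439 + 16 = 14455; at 30 labels/s that is 00:08:01:25, i.e. DF 00:08:01;25.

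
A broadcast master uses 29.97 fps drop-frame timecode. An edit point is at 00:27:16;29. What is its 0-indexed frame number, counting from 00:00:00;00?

Complete 10-minute blocks: 2, each 17982 frames → 35964.
Remaining 7 whole minutes in the current block: 1800 + 6 × 1798 = 12588 frames.
Within the current minute: 16 × 30 + 29 − 2 = 507 (labels ;00/;01 skipped at this minute). Total = 35964 + 12588 + 507 = 49059.

49059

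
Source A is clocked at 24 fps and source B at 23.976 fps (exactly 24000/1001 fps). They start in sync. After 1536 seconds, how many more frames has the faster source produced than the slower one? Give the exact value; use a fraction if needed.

36864/1001 frames

A emits 24 × 1536 = 36864 frames; B emits 24000/1001 × 1536 = 36864000/1001.
Difference = 36864/1001 frames (≈ 36.8272); B is behind A.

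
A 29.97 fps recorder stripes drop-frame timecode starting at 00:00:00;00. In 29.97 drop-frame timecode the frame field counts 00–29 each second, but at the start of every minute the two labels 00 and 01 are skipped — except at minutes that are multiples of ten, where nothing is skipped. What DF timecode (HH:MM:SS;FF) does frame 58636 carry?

Ten DF minutes hold 17982 frames, so frame 58636 lies in block 3 (frames 53946–71927) with 4690 frames into that block.
The block's first minute is 1800 frames and the rest 1798 each; 4690 frames reaches minute 2, so 3 × 18 + 2 × 2 = 58 labels have been skipped so far.
Adding those back, label number 58636 + 58 = 58694 at 30 labels/s is 1956 s + 14 f = 0 h 32 min 36 s frame 14, i.e. 00:32:36;14.

00:32:36;14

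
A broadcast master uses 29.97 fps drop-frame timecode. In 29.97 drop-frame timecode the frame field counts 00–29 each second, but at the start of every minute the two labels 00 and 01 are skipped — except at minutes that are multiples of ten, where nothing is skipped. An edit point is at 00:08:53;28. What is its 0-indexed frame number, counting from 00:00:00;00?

Complete 10-minute blocks: 0, each 17982 frames → 0.
Remaining 8 whole minutes in the current block: 1800 + 7 × 1798 = 14386 frames.
Within the current minute: 53 × 30 + 28 − 2 = 1616 (labels ;00/;01 skipped at this minute). Total = 0 + 14386 + 1616 = 16002.

16002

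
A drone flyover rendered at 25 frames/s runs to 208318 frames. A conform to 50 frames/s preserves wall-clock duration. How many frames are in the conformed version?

416636 frames

Target frames = source frames × (target rate / source rate) = 208318 × (50)/(25) = 208318 × 2 = 416636.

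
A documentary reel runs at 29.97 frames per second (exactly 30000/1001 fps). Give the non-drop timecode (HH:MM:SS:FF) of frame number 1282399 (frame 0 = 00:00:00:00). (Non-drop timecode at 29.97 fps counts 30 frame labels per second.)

1282399 ÷ 30 = 42746 full seconds, remainder 19 frames.
42746 s = 11 h 52 min 26 s.
Timecode: 11:52:26:19.

11:52:26:19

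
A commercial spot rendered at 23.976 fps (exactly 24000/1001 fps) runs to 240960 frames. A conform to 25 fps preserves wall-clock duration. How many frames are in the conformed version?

251251 frames

Target frames = source frames × (target rate / source rate) = 240960 × (25)/(24000/1001) = 240960 × 1001/960 = 251251.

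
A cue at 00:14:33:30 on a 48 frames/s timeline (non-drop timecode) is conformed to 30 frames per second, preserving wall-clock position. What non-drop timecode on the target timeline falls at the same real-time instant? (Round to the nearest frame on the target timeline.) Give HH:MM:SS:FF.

Source frame index: (0×3600 + 14×60 + 33) × 48 + 30 = 41934.
Real time: 41934 / (48) = 6989/8 s.
Target frame: (6989/8) × (30) = 104835/4 ≈ 26208.750 → 26209.
At 30 labels/s: frame 26209 → 00:14:33:19.

00:14:33:19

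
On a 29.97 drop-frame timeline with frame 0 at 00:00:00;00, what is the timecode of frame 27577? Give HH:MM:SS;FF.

00:15:20;05

Each 10-minute DF block holds 10 × 60 × 30 − 9 × 2 = 17982 frames. 27577 ÷ 17982 → 1 full block, remainder 9595.
Within the partial block the first minute is 1800 frames and each further minute 1798, so 5 further minute boundaries passed. Total skipped labels = 18 × 1 + 2 × 5 = 28.
Non-drop label index = 27577 + 28 = 27605; at 30 labels/s that is 00:15:20:05, i.e. DF 00:15:20;05.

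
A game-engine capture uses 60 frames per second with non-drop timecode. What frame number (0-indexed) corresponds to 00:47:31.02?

frame 171062

Total seconds to the label: (0 × 3600 + 47 × 60 + 31) = 2851.
Frame index = 2851 × 60 + 2 = 171062.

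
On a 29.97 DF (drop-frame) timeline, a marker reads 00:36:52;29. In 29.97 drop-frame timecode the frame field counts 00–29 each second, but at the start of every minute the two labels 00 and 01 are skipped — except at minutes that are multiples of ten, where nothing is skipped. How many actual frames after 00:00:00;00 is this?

66323

Complete 10-minute blocks: 3, each 17982 frames → 53946.
Remaining 6 whole minutes in the current block: 1800 + 5 × 1798 = 10790 frames.
Within the current minute: 52 × 30 + 29 − 2 = 1587 (labels ;00/;01 skipped at this minute). Total = 53946 + 10790 + 1587 = 66323.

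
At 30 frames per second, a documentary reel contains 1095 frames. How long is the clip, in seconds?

Running time = 1095 / (30) = 36.5 s.

36.5 seconds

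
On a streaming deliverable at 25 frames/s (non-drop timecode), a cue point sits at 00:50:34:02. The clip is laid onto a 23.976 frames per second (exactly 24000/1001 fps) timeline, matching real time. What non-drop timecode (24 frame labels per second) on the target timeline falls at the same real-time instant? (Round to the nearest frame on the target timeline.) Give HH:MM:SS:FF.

Source frame index: (0×3600 + 50×60 + 34) × 25 + 2 = 75852.
Real time: 75852 / (25) = 75852/25 s.
Target frame: (75852/25) × (24000/1001) = 10402560/143 ≈ 72745.175 → 72745.
At 24 labels/s: frame 72745 → 00:50:31:01.

00:50:31:01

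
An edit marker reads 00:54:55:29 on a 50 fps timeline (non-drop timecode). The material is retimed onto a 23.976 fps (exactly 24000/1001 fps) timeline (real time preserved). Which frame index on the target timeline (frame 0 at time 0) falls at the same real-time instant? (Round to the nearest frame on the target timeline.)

Source frame index: (0×3600 + 54×60 + 55) × 50 + 29 = 164779.
Real time: 164779 / (50) = 164779/50 s.
Target frame: (164779/50) × (24000/1001) = 79093920/1001 ≈ 79014.905 → 79015.

frame 79015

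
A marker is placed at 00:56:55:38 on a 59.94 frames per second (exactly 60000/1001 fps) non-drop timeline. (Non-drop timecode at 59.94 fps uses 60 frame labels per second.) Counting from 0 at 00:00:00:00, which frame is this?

204938

Total seconds to the label: (0 × 3600 + 56 × 60 + 55) = 3415.
Frame index = 3415 × 60 + 38 = 204938.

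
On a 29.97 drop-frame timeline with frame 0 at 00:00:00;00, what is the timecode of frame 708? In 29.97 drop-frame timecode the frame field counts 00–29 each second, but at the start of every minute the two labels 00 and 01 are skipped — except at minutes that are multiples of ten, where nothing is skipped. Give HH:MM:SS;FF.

00:00:23;18

Ten DF minutes hold 17982 frames, so frame 708 lies in block 0 (frames 0–17981) with 708 frames into that block.
The block's first minute is 1800 frames and the rest 1798 each; 708 frames reaches minute 0, so 0 × 18 + 0 × 2 = 0 labels have been skipped so far.
Adding those back, label number 708 + 0 = 708 at 30 labels/s is 23 s + 18 f = 0 h 0 min 23 s frame 18, i.e. 00:00:23;18.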